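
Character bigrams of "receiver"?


Word: "receiver" (length 8)
Number of bigrams = 8 - 2 + 1 = 7
  Position 0: "re"
  Position 1: "ec"
  Position 2: "ce"
  Position 3: "ei"
  Position 4: "iv"
  Position 5: "ve"
  Position 6: "er"
Bigrams = "re", "ec", "ce", "ei", "iv", "ve", "er"


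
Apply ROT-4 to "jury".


Word: "jury"
Shift: 4
Each letter → (letter + shift) mod 26:
  'j' (9) + 4 = 13 → 'n'
  'u' (20) + 4 = 24 → 'y'
  'r' (17) + 4 = 21 → 'v'
  'y' (24) + 4 = 2 → 'c'
Result = "nyvc"


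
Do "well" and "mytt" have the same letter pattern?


Pattern of "well": [0, 1, 2, 2]
Pattern of "mytt": [0, 1, 2, 2]
Patterns match
Same pattern = Yes


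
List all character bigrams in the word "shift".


Word: "shift" (length 5)
Number of bigrams = 5 - 2 + 1 = 4
  Position 0: "sh"
  Position 1: "hi"
  Position 2: "if"
  Position 3: "ft"
Bigrams = "sh", "hi", "if", "ft"


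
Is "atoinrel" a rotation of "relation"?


Word: "relation", Candidate: "atoinrel"
Method: check if candidate is substring of word+word
"relationrelation" contains "atoinrel"? No
Is rotation = No


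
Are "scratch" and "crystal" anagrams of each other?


Word 1: "scratch" → sorted: acchrst
Word 2: "crystal" → sorted: aclrsty
Same letters? acchrst != aclrsty
Anagram = No


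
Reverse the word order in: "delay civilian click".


Original: "delay civilian click"
Words (1..n): delay | civilian | click
Reversed (n..1): click | civilian | delay
Result = "click civilian delay"


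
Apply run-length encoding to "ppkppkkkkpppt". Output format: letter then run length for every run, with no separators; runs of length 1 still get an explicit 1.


String: "ppkppkkkkpppt"
Scanning for consecutive runs:
  'p' x 2
  'k' x 1
  'p' x 2
  'k' x 4
  'p' x 3
  't' x 1
RLE = "p2k1p2k4p3t1"


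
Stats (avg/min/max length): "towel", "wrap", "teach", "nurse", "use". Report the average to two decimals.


Lengths: "towel"=5, "wrap"=4, "teach"=5, "nurse"=5, "use"=3
Sum = 22, Count = 5
Average = 22/5 = 4.40
= avg=4.40, min=3, max=5


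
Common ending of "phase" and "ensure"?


Word 1: "phase"
Word 2: "ensure"
Comparing from end:
  Pos -1: 'e' == 'e'
  Pos -2: 's' != 'r' (stop)
LCS = "e" (length 1)


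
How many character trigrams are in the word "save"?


Word: "save" (length 4)
Number of 3-grams = length - 3 + 1 = 4 - 3 + 1
= 2


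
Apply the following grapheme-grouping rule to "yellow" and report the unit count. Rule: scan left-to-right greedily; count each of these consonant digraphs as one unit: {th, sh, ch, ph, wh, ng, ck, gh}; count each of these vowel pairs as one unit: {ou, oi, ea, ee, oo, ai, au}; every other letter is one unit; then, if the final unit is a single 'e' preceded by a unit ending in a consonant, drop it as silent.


Word: "yellow" (6 letters)
Left-to-right scan:
  [1] 'y' (letter)
  [2] 'e' (letter)
  [3] 'l' (letter)
  [4] 'l' (letter)
  [5] 'o' (letter)
  [6] 'w' (letter)
Units from scan: 6
Sound units = 6 units


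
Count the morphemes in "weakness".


Word: "weakness"
Morphemes: weak | -ness
Each morpheme carries meaning
= 2 morphemes


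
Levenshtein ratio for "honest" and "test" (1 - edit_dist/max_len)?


Word 1: "honest" (length 6)
Word 2: "test" (length 4)
One optimal edit sequence:
  1. delete 'h'  (+1)
  2. delete 'o'  (+1)
  3. substitute 'n' -> 't'  (+1)
  4. keep 'e'
  5. keep 's'
  6. keep 't'
Edit distance = 3
Max length = max(6, 4) = 6
Similarity = 1 - 3/6
= 0.5000


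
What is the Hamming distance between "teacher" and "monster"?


Comparing character by character (same length = 7):
  Pos 0: 't' vs 'm' !=
  Pos 1: 'e' vs 'o' !=
  Pos 2: 'a' vs 'n' !=
  Pos 3: 'c' vs 's' !=
  Pos 4: 'h' vs 't' !=
  Pos 5: 'e' vs 'e' =
  Pos 6: 'r' vs 'r' =
Hamming distance = 5


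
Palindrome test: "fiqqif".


Word: "fiqqif"
Reversed: "fiqqif"
Forward == Backward? fiqqif == fiqqif
Palindrome = Yes


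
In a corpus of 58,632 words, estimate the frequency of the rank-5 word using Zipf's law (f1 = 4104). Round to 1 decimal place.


Zipf's law: f(r) = f(1) / r
f(1) = 4104
f(5) = 4104 / 5
= 820.8 occurrences


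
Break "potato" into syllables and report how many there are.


Word: "potato"
Syllable breakdown: po | ta | to
Counting: 3 parts
= 3 syllables


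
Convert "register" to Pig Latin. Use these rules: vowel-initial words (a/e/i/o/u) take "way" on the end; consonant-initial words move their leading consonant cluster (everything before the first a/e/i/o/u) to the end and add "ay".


Word: "register"
Starts with consonant(s) → move to end, add 'ay'
Consonant cluster: "r"
Pig Latin = "egisterray"


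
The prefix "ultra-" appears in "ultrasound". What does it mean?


Prefix: ultra-
Example: ultrasound = ultra- + sound
Meaning = beyond


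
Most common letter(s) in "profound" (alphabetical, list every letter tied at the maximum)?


Word: "profound"
Letter counts:
  'd': 1
  'f': 1
  'n': 1
  'o': 2
  'p': 1
  'r': 1
  'u': 1
Maximum count = 2
Most frequent = 'o' (2 times each)


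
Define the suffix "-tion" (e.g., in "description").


Suffix: -tion
Example: description = describe + -tion, with a spelling change
Meaning = act or process


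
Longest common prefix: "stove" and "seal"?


Word 1: "stove"
Word 2: "seal"
Comparing from start:
  Pos 0: 's' == 's'
  Pos 1: 't' != 'e' (stop)
LCP = "s" (length 1)


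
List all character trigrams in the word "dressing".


Word: "dressing" (length 8)
Number of trigrams = 8 - 3 + 1 = 6
  Position 0: "dre"
  Position 1: "res"
  Position 2: "ess"
  Position 3: "ssi"
  Position 4: "sin"
  Position 5: "ing"
Trigrams = "dre", "res", "ess", "ssi", "sin", "ing"


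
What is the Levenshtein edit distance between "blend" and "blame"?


Word 1: "blend" (length 5)
Word 2: "blame" (length 5)
One optimal edit sequence (insert/delete/substitute each cost 1):
  1. keep 'b'
  2. keep 'l'
  3. substitute 'e' -> 'a'  (+1)
  4. substitute 'n' -> 'm'  (+1)
  5. substitute 'd' -> 'e'  (+1)
Total edit operations: 3
Edit distance = 3


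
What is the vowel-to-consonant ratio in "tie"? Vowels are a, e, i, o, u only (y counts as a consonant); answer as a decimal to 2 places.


Word: "tie"
Vowels (a,e,i,o,u): 2
Consonants: 1
Ratio = 2/1
= 2.00


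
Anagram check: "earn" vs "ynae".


Word 1: "earn" → sorted: aenr
Word 2: "ynae" → sorted: aeny
Same letters? aenr != aeny
Anagram = No


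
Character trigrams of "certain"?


Word: "certain" (length 7)
Number of trigrams = 7 - 3 + 1 = 5
  Position 0: "cer"
  Position 1: "ert"
  Position 2: "rta"
  Position 3: "tai"
  Position 4: "ain"
Trigrams = "cer", "ert", "rta", "tai", "ain"


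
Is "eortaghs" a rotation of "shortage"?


Word: "shortage", Candidate: "eortaghs"
Method: check if candidate is substring of word+word
"shortageshortage" contains "eortaghs"? No
Is rotation = No


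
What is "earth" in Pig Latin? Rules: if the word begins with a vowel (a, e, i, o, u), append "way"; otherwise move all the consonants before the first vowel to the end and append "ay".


Word: "earth"
Starts with vowel → add 'way'
Pig Latin = "earthway"


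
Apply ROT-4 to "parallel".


Word: "parallel"
Shift: 4
Each letter → (letter + shift) mod 26:
  'p' (15) + 4 = 19 → 't'
  'a' (0) + 4 = 4 → 'e'
  'r' (17) + 4 = 21 → 'v'
  'a' (0) + 4 = 4 → 'e'
  'l' (11) + 4 = 15 → 'p'
  'l' (11) + 4 = 15 → 'p'
  'e' (4) + 4 = 8 → 'i'
  'l' (11) + 4 = 15 → 'p'
Result = "teveppip"


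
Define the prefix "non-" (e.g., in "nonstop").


Prefix: non-
Example: nonstop (non- + stop)
Meaning = not


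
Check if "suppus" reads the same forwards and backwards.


Word: "suppus"
Reversed: "suppus"
Forward == Backward? suppus == suppus
Palindrome = Yes


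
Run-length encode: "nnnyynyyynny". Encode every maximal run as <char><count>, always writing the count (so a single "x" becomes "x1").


String: "nnnyynyyynny"
Scanning for consecutive runs:
  'n' x 3
  'y' x 2
  'n' x 1
  'y' x 3
  'n' x 2
  'y' x 1
RLE = "n3y2n1y3n2y1"


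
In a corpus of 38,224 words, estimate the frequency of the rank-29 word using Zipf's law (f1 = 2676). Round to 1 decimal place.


Zipf's law: f(r) = f(1) / r
f(1) = 2676
f(29) = 2676 / 29
= 92.3 occurrences


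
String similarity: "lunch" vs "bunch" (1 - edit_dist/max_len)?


Word 1: "lunch" (length 5)
Word 2: "bunch" (length 5)
One optimal edit sequence:
  1. substitute 'l' -> 'b'  (+1)
  2. keep 'u'
  3. keep 'n'
  4. keep 'c'
  5. keep 'h'
Edit distance = 1
Max length = max(5, 5) = 5
Similarity = 1 - 1/5
= 0.8000


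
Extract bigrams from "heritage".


Word: "heritage" (length 8)
Number of bigrams = 8 - 2 + 1 = 7
  Position 0: "he"
  Position 1: "er"
  Position 2: "ri"
  Position 3: "it"
  Position 4: "ta"
  Position 5: "ag"
  Position 6: "ge"
Bigrams = "he", "er", "ri", "it", "ta", "ag", "ge"


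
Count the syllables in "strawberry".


Word: "strawberry"
Syllable breakdown: straw · ber · ry
Counting: 3 parts
= 3 syllables


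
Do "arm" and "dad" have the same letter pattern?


Pattern of "arm": [0, 1, 2]
Pattern of "dad": [0, 1, 0]
Patterns do not match
Same pattern = No


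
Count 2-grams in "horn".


Word: "horn" (length 4)
Number of 2-grams = length - 2 + 1 = 4 - 2 + 1
= 3


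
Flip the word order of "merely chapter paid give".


Original: "merely chapter paid give"
Words (1..n): merely | chapter | paid | give
Reversed (n..1): give | paid | chapter | merely
Result = "give paid chapter merely"


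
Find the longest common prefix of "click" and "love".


Word 1: "click"
Word 2: "love"
Comparing from start:
  Pos 0: 'c' != 'l' (stop)
LCP = "" (length 0)


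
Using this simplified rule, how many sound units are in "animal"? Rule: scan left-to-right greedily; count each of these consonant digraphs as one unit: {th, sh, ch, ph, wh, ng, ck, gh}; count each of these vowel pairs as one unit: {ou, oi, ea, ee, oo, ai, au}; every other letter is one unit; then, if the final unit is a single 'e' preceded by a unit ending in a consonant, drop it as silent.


Word: "animal" (6 letters)
Left-to-right scan:
  1. 'a' (letter)
  2. 'n' (letter)
  3. 'i' (letter)
  4. 'm' (letter)
  5. 'a' (letter)
  6. 'l' (letter)
Units from scan: 6
Sound units = 6 units


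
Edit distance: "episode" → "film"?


Word 1: "episode" (length 7)
Word 2: "film" (length 4)
One optimal edit sequence (insert/delete/substitute each cost 1):
  1. delete 'e'  (+1)
  2. substitute 'p' -> 'f'  (+1)
  3. keep 'i'
  4. delete 's'  (+1)
  5. delete 'o'  (+1)
  6. substitute 'd' -> 'l'  (+1)
  7. substitute 'e' -> 'm'  (+1)
Total edit operations: 6
Edit distance = 6


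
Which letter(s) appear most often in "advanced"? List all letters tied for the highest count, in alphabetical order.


Word: "advanced"
Letter counts:
  'a': 2
  'c': 1
  'd': 2
  'e': 1
  'n': 1
  'v': 1
Maximum count = 2
Most frequent = 'a', 'd' (2 times each)


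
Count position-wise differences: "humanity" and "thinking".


Comparing character by character (same length = 8):
  Pos 0: 'h' vs 't' !=
  Pos 1: 'u' vs 'h' !=
  Pos 2: 'm' vs 'i' !=
  Pos 3: 'a' vs 'n' !=
  Pos 4: 'n' vs 'k' !=
  Pos 5: 'i' vs 'i' =
  Pos 6: 't' vs 'n' !=
  Pos 7: 'y' vs 'g' !=
Hamming distance = 7


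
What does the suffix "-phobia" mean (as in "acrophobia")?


Suffix: -phobia
Example: acrophobia (acro- + -phobia)
Meaning = fear of


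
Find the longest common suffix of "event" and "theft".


Word 1: "event"
Word 2: "theft"
Comparing from end:
  Pos -1: 't' == 't'
  Pos -2: 'n' != 'f' (stop)
LCS = "t" (length 1)


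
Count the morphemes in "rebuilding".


Word: "rebuilding"
Morphemes: re- | build | -ing
Each morpheme carries meaning
= 3 morphemes


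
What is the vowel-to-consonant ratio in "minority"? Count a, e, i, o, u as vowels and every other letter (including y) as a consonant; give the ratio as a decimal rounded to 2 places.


Word: "minority"
Vowels (a,e,i,o,u): 3
Consonants: 5
Ratio = 3/5
= 0.60


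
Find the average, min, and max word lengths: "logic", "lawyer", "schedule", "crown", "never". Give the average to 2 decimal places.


Lengths: "logic"=5, "lawyer"=6, "schedule"=8, "crown"=5, "never"=5
Sum = 29, Count = 5
Average = 29/5 = 5.80
= avg=5.80, min=5, max=8


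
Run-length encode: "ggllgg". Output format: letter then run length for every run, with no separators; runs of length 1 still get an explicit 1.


String: "ggllgg"
Scanning for consecutive runs:
  'g' x 2
  'l' x 2
  'g' x 2
RLE = "g2l2g2"


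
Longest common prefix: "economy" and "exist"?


Word 1: "economy"
Word 2: "exist"
Comparing from start:
  Pos 0: 'e' == 'e'
  Pos 1: 'c' != 'x' (stop)
LCP = "e" (length 1)


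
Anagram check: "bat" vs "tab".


Word 1: "bat" → sorted: abt
Word 2: "tab" → sorted: abt
Same letters? abt == abt
Anagram = Yes


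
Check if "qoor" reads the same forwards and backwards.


Word: "qoor"
Reversed: "rooq"
Forward == Backward? qoor != rooq
Palindrome = No


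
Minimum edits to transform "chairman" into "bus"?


Word 1: "chairman" (length 8)
Word 2: "bus" (length 3)
One optimal edit sequence (insert/delete/substitute each cost 1):
  1. delete 'c'  (+1)
  2. delete 'h'  (+1)
  3. delete 'a'  (+1)
  4. delete 'i'  (+1)
  5. delete 'r'  (+1)
  6. substitute 'm' -> 'b'  (+1)
  7. substitute 'a' -> 'u'  (+1)
  8. substitute 'n' -> 's'  (+1)
Total edit operations: 8
Edit distance = 8


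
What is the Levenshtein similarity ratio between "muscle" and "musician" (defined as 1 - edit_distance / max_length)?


Word 1: "muscle" (length 6)
Word 2: "musician" (length 8)
One optimal edit sequence:
  1. keep 'm'
  2. keep 'u'
  3. keep 's'
  4. insert 'i'  (+1)
  5. keep 'c'
  6. insert 'i'  (+1)
  7. substitute 'l' -> 'a'  (+1)
  8. substitute 'e' -> 'n'  (+1)
Edit distance = 4
Max length = max(6, 8) = 8
Similarity = 1 - 4/8
= 0.5000


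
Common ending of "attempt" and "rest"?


Word 1: "attempt"
Word 2: "rest"
Comparing from end:
  Pos -1: 't' == 't'
  Pos -2: 'p' != 's' (stop)
LCS = "t" (length 1)


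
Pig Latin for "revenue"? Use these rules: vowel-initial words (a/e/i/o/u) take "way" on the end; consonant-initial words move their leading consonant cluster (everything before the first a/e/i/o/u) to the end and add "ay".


Word: "revenue"
Starts with consonant(s) → move to end, add 'ay'
Consonant cluster: "r"
Pig Latin = "evenueray"


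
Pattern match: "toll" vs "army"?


Pattern of "toll": [0, 1, 2, 2]
Pattern of "army": [0, 1, 2, 3]
Patterns do not match
Same pattern = No


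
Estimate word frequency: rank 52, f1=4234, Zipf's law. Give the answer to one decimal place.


Zipf's law: f(r) = f(1) / r
f(1) = 4234
f(52) = 4234 / 52
= 81.4 occurrences


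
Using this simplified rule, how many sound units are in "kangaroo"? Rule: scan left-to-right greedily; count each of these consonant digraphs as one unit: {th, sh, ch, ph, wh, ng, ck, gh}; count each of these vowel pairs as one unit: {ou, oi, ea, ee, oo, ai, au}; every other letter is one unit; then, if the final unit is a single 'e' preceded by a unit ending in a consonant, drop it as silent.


Word: "kangaroo" (8 letters)
Left-to-right scan:
  1. 'k' (letter)
  2. 'a' (letter)
  3. 'ng' (digraph)
  4. 'a' (letter)
  5. 'r' (letter)
  6. 'oo' (vowel-pair)
Units from scan: 6
Sound units = 6 units


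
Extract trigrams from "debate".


Word: "debate" (length 6)
Number of trigrams = 6 - 3 + 1 = 4
  Position 0: "deb"
  Position 1: "eba"
  Position 2: "bat"
  Position 3: "ate"
Trigrams = "deb", "eba", "bat", "ate"


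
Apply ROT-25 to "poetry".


Word: "poetry"
Shift: 25
Each letter → (letter + shift) mod 26:
  'p' (15) + 25 = 14 → 'o'
  'o' (14) + 25 = 13 → 'n'
  'e' (4) + 25 = 3 → 'd'
  't' (19) + 25 = 18 → 's'
  'r' (17) + 25 = 16 → 'q'
  'y' (24) + 25 = 23 → 'x'
Result = "ondsqx"


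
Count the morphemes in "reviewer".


Word: "reviewer"
Morphemes: re- | view | -er
Each morpheme carries meaning
= 3 morphemes


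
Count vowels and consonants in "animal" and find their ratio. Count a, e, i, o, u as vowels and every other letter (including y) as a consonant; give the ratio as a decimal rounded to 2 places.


Word: "animal"
Vowels (a,e,i,o,u): 3
Consonants: 3
Ratio = 3/3
= 1.00


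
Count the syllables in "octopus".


Word: "octopus"
Syllable breakdown: oc-to-pus
Counting: 3 parts
= 3 syllables


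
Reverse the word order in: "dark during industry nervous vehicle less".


Original: "dark during industry nervous vehicle less"
Words (1..n): dark | during | industry | nervous | vehicle | less
Reversed (n..1): less | vehicle | nervous | industry | during | dark
Result = "less vehicle nervous industry during dark"


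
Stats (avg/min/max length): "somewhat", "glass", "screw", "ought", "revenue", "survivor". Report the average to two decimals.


Lengths: "somewhat"=8, "glass"=5, "screw"=5, "ought"=5, "revenue"=7, "survivor"=8
Sum = 38, Count = 6
Average = 38/6 = 6.33
= avg=6.33, min=5, max=8


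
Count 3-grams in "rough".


Word: "rough" (length 5)
Number of 3-grams = length - 3 + 1 = 5 - 3 + 1
= 3


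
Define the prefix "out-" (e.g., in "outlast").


Prefix: out-
Example: outlast = out- + last
Meaning = surpass


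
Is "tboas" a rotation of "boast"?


Word: "boast", Candidate: "tboas"
Method: check if candidate is substring of word+word
"boastboast" contains "tboas"? Yes
Is rotation = Yes


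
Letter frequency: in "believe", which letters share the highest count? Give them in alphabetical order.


Word: "believe"
Letter counts:
  'b': 1
  'e': 3
  'i': 1
  'l': 1
  'v': 1
Maximum count = 3
Most frequent = 'e' (3 times each)


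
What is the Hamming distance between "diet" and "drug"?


Comparing character by character (same length = 4):
  Pos 0: 'd' vs 'd' =
  Pos 1: 'i' vs 'r' !=
  Pos 2: 'e' vs 'u' !=
  Pos 3: 't' vs 'g' !=
Hamming distance = 3


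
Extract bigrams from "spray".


Word: "spray" (length 5)
Number of bigrams = 5 - 2 + 1 = 4
  Position 0: "sp"
  Position 1: "pr"
  Position 2: "ra"
  Position 3: "ay"
Bigrams = "sp", "pr", "ra", "ay"


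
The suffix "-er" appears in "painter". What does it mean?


Suffix: -er
Example: painter = paint + -er
Meaning = one who / more


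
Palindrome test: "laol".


Word: "laol"
Reversed: "loal"
Forward == Backward? laol != loal
Palindrome = No


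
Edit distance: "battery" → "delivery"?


Word 1: "battery" (length 7)
Word 2: "delivery" (length 8)
One optimal edit sequence (insert/delete/substitute each cost 1):
  1. insert 'd'  (+1)
  2. substitute 'b' -> 'e'  (+1)
  3. substitute 'a' -> 'l'  (+1)
  4. substitute 't' -> 'i'  (+1)
  5. substitute 't' -> 'v'  (+1)
  6. keep 'e'
  7. keep 'r'
  8. keep 'y'
Total edit operations: 5
Edit distance = 5


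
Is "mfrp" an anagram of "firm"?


Word 1: "firm" → sorted: fimr
Word 2: "mfrp" → sorted: fmpr
Same letters? fimr != fmpr
Anagram = No


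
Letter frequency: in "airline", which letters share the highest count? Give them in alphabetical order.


Word: "airline"
Letter counts:
  'a': 1
  'e': 1
  'i': 2
  'l': 1
  'n': 1
  'r': 1
Maximum count = 2
Most frequent = 'i' (2 times each)


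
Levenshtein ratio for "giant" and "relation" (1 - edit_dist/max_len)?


Word 1: "giant" (length 5)
Word 2: "relation" (length 8)
One optimal edit sequence:
  1. insert 'r'  (+1)
  2. substitute 'g' -> 'e'  (+1)
  3. substitute 'i' -> 'l'  (+1)
  4. keep 'a'
  5. insert 't'  (+1)
  6. insert 'i'  (+1)
  7. substitute 'n' -> 'o'  (+1)
  8. substitute 't' -> 'n'  (+1)
Edit distance = 7
Max length = max(5, 8) = 8
Similarity = 1 - 7/8
= 0.1250


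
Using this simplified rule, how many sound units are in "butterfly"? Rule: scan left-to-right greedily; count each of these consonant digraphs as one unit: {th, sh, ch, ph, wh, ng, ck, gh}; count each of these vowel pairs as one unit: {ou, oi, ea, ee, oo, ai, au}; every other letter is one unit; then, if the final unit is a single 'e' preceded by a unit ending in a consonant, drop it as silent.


Word: "butterfly" (9 letters)
Left-to-right scan:
  (1) 'b' (letter)
  (2) 'u' (letter)
  (3) 't' (letter)
  (4) 't' (letter)
  (5) 'e' (letter)
  (6) 'r' (letter)
  (7) 'f' (letter)
  (8) 'l' (letter)
  (9) 'y' (letter)
Units from scan: 9
Sound units = 9 units


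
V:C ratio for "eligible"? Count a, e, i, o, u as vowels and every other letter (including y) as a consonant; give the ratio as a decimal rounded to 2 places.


Word: "eligible"
Vowels (a,e,i,o,u): 4
Consonants: 4
Ratio = 4/4
= 1.00


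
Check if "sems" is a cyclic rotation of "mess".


Word: "mess", Candidate: "sems"
Method: check if candidate is substring of word+word
"messmess" contains "sems"? No
Is rotation = No


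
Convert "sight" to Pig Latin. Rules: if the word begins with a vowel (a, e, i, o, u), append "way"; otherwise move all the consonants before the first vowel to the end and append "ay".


Word: "sight"
Starts with consonant(s) → move to end, add 'ay'
Consonant cluster: "s"
Pig Latin = "ightsay"


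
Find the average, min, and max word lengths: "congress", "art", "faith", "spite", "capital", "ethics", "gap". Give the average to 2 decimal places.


Lengths: "congress"=8, "art"=3, "faith"=5, "spite"=5, "capital"=7, "ethics"=6, "gap"=3
Sum = 37, Count = 7
Average = 37/7 = 5.29
= avg=5.29, min=3, max=8


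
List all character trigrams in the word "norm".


Word: "norm" (length 4)
Number of trigrams = 4 - 3 + 1 = 2
  Position 0: "nor"
  Position 1: "orm"
Trigrams = "nor", "orm"


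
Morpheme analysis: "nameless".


Word: "nameless"
Morphemes: name / -less
Each morpheme carries meaning
= 2 morphemes


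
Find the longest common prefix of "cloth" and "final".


Word 1: "cloth"
Word 2: "final"
Comparing from start:
  Pos 0: 'c' != 'f' (stop)
LCP = "" (length 0)


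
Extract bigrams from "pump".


Word: "pump" (length 4)
Number of bigrams = 4 - 2 + 1 = 3
  Position 0: "pu"
  Position 1: "um"
  Position 2: "mp"
Bigrams = "pu", "um", "mp"


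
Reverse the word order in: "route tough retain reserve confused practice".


Original: "route tough retain reserve confused practice"
Words (1..n): route | tough | retain | reserve | confused | practice
Reversed (n..1): practice | confused | reserve | retain | tough | route
Result = "practice confused reserve retain tough route"


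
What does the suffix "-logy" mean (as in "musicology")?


Suffix: -logy
As in: musicology -> music + -logy, with a spelling change
Meaning = study of


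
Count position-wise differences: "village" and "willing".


Comparing character by character (same length = 7):
  Pos 0: 'v' vs 'w' !=
  Pos 1: 'i' vs 'i' =
  Pos 2: 'l' vs 'l' =
  Pos 3: 'l' vs 'l' =
  Pos 4: 'a' vs 'i' !=
  Pos 5: 'g' vs 'n' !=
  Pos 6: 'e' vs 'g' !=
Hamming distance = 4


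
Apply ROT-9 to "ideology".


Word: "ideology"
Shift: 9
Each letter → (letter + shift) mod 26:
  'i' (8) + 9 = 17 → 'r'
  'd' (3) + 9 = 12 → 'm'
  'e' (4) + 9 = 13 → 'n'
  'o' (14) + 9 = 23 → 'x'
  'l' (11) + 9 = 20 → 'u'
  'o' (14) + 9 = 23 → 'x'
  'g' (6) + 9 = 15 → 'p'
  'y' (24) + 9 = 7 → 'h'
Result = "rmnxuxph"


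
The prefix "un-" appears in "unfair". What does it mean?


Prefix: un-
Example: unfair = un- + fair
Meaning = not / reverse


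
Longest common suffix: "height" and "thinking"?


Word 1: "height"
Word 2: "thinking"
Comparing from end:
  Pos -1: 't' != 'g' (stop)
LCS = "" (length 0)


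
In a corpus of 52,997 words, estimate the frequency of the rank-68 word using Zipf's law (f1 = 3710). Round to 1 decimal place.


Zipf's law: f(r) = f(1) / r
f(1) = 3710
f(68) = 3710 / 68
= 54.6 occurrences


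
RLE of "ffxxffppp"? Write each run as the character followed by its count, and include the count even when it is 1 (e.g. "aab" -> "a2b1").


String: "ffxxffppp"
Scanning for consecutive runs:
  'f' x 2
  'x' x 2
  'f' x 2
  'p' x 3
RLE = "f2x2f2p3"


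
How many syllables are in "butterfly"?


Word: "butterfly"
Syllable breakdown: but | ter | fly
Counting: 3 parts
= 3 syllables


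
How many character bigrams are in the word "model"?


Word: "model" (length 5)
Number of 2-grams = length - 2 + 1 = 5 - 2 + 1
= 4


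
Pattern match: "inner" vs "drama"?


Pattern of "inner": [0, 1, 1, 2, 3]
Pattern of "drama": [0, 1, 2, 3, 2]
Patterns do not match
Same pattern = No


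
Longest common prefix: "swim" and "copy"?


Word 1: "swim"
Word 2: "copy"
Comparing from start:
  Pos 0: 's' != 'c' (stop)
LCP = "" (length 0)


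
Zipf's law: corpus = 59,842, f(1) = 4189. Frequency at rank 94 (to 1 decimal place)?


Zipf's law: f(r) = f(1) / r
f(1) = 4189
f(94) = 4189 / 94
= 44.6 occurrences


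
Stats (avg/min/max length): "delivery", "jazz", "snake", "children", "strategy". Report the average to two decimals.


Lengths: "delivery"=8, "jazz"=4, "snake"=5, "children"=8, "strategy"=8
Sum = 33, Count = 5
Average = 33/5 = 6.60
= avg=6.60, min=4, max=8


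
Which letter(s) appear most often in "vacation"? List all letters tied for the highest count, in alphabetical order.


Word: "vacation"
Letter counts:
  'a': 2
  'c': 1
  'i': 1
  'n': 1
  'o': 1
  't': 1
  'v': 1
Maximum count = 2
Most frequent = 'a' (2 times each)


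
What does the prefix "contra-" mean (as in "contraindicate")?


Prefix: contra-
Example: contraindicate = contra- + indicate
Meaning = against


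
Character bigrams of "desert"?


Word: "desert" (length 6)
Number of bigrams = 6 - 2 + 1 = 5
  Position 0: "de"
  Position 1: "es"
  Position 2: "se"
  Position 3: "er"
  Position 4: "rt"
Bigrams = "de", "es", "se", "er", "rt"


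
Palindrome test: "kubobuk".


Word: "kubobuk"
Reversed: "kubobuk"
Forward == Backward? kubobuk == kubobuk
Palindrome = Yes


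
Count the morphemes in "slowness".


Word: "slowness"
Morphemes: slow / -ness
Each morpheme carries meaning
= 2 morphemes


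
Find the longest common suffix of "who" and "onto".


Word 1: "who"
Word 2: "onto"
Comparing from end:
  Pos -1: 'o' == 'o'
  Pos -2: 'h' != 't' (stop)
LCS = "o" (length 1)


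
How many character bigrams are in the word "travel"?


Word: "travel" (length 6)
Number of 2-grams = length - 2 + 1 = 6 - 2 + 1
= 5


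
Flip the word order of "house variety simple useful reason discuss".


Original: "house variety simple useful reason discuss"
Words (1..n): house | variety | simple | useful | reason | discuss
Reversed (n..1): discuss | reason | useful | simple | variety | house
Result = "discuss reason useful simple variety house"


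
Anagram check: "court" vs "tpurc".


Word 1: "court" → sorted: cortu
Word 2: "tpurc" → sorted: cprtu
Same letters? cortu != cprtu
Anagram = No


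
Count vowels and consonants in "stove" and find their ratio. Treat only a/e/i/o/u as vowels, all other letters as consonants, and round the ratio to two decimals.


Word: "stove"
Vowels (a,e,i,o,u): 2
Consonants: 3
Ratio = 2/3
= 0.67


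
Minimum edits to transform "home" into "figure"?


Word 1: "home" (length 4)
Word 2: "figure" (length 6)
One optimal edit sequence (insert/delete/substitute each cost 1):
  1. insert 'f'  (+1)
  2. insert 'i'  (+1)
  3. substitute 'h' -> 'g'  (+1)
  4. substitute 'o' -> 'u'  (+1)
  5. substitute 'm' -> 'r'  (+1)
  6. keep 'e'
Total edit operations: 5
Edit distance = 5


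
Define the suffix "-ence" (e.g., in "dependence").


Suffix: -ence
Example: dependence = depend + -ence
Meaning = state of


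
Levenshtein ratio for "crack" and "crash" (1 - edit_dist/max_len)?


Word 1: "crack" (length 5)
Word 2: "crash" (length 5)
One optimal edit sequence:
  1. keep 'c'
  2. keep 'r'
  3. keep 'a'
  4. substitute 'c' -> 's'  (+1)
  5. substitute 'k' -> 'h'  (+1)
Edit distance = 2
Max length = max(5, 5) = 5
Similarity = 1 - 2/5
= 0.6000


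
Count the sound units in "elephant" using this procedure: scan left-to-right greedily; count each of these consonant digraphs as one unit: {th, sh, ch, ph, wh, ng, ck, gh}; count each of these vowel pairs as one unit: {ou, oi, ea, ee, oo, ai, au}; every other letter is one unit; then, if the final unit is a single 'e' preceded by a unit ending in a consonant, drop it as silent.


Word: "elephant" (8 letters)
Left-to-right scan:
  1. 'e' (letter)
  2. 'l' (letter)
  3. 'e' (letter)
  4. 'ph' (digraph)
  5. 'a' (letter)
  6. 'n' (letter)
  7. 't' (letter)
Units from scan: 7
Sound units = 7 units


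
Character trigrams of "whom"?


Word: "whom" (length 4)
Number of trigrams = 4 - 3 + 1 = 2
  Position 0: "who"
  Position 1: "hom"
Trigrams = "who", "hom"


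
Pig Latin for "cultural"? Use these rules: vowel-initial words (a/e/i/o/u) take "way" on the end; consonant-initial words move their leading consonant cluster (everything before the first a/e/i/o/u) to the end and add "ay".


Word: "cultural"
Starts with consonant(s) → move to end, add 'ay'
Consonant cluster: "c"
Pig Latin = "ulturalcay"


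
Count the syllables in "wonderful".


Word: "wonderful"
Syllable breakdown: won · der · ful
Counting: 3 parts
= 3 syllables


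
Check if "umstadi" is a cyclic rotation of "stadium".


Word: "stadium", Candidate: "umstadi"
Method: check if candidate is substring of word+word
"stadiumstadium" contains "umstadi"? Yes
Is rotation = Yes


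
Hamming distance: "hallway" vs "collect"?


Comparing character by character (same length = 7):
  Pos 0: 'h' vs 'c' !=
  Pos 1: 'a' vs 'o' !=
  Pos 2: 'l' vs 'l' =
  Pos 3: 'l' vs 'l' =
  Pos 4: 'w' vs 'e' !=
  Pos 5: 'a' vs 'c' !=
  Pos 6: 'y' vs 't' !=
Hamming distance = 5


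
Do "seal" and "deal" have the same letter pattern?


Pattern of "seal": [0, 1, 2, 3]
Pattern of "deal": [0, 1, 2, 3]
Patterns match
Same pattern = Yes


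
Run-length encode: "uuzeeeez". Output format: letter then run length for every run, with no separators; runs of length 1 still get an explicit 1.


String: "uuzeeeez"
Scanning for consecutive runs:
  'u' x 2
  'z' x 1
  'e' x 4
  'z' x 1
RLE = "u2z1e4z1"


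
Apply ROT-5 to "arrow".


Word: "arrow"
Shift: 5
Each letter → (letter + shift) mod 26:
  'a' (0) + 5 = 5 → 'f'
  'r' (17) + 5 = 22 → 'w'
  'r' (17) + 5 = 22 → 'w'
  'o' (14) + 5 = 19 → 't'
  'w' (22) + 5 = 1 → 'b'
Result = "fwwtb"


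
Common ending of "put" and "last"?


Word 1: "put"
Word 2: "last"
Comparing from end:
  Pos -1: 't' == 't'
  Pos -2: 'u' != 's' (stop)
LCS = "t" (length 1)


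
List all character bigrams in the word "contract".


Word: "contract" (length 8)
Number of bigrams = 8 - 2 + 1 = 7
  Position 0: "co"
  Position 1: "on"
  Position 2: "nt"
  Position 3: "tr"
  Position 4: "ra"
  Position 5: "ac"
  Position 6: "ct"
Bigrams = "co", "on", "nt", "tr", "ra", "ac", "ct"


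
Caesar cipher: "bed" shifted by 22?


Word: "bed"
Shift: 22
Each letter → (letter + shift) mod 26:
  'b' (1) + 22 = 23 → 'x'
  'e' (4) + 22 = 0 → 'a'
  'd' (3) + 22 = 25 → 'z'
Result = "xaz"


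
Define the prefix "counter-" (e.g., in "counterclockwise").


Prefix: counter-
Example: counterclockwise (counter- + clockwise)
Meaning = against / opposite


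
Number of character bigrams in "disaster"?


Word: "disaster" (length 8)
Number of 2-grams = length - 2 + 1 = 8 - 2 + 1
= 7


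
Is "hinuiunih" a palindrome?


Word: "hinuiunih"
Reversed: "hinuiunih"
Forward == Backward? hinuiunih == hinuiunih
Palindrome = Yes


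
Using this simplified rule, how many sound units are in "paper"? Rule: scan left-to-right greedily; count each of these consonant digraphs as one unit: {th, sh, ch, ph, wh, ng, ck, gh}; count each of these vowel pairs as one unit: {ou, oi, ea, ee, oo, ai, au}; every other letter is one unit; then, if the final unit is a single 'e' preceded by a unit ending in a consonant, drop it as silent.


Word: "paper" (5 letters)
Left-to-right scan:
  (1) 'p' (letter)
  (2) 'a' (letter)
  (3) 'p' (letter)
  (4) 'e' (letter)
  (5) 'r' (letter)
Units from scan: 5
Sound units = 5 units


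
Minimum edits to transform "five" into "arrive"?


Word 1: "five" (length 4)
Word 2: "arrive" (length 6)
One optimal edit sequence (insert/delete/substitute each cost 1):
  1. insert 'a'  (+1)
  2. insert 'r'  (+1)
  3. substitute 'f' -> 'r'  (+1)
  4. keep 'i'
  5. keep 'v'
  6. keep 'e'
Total edit operations: 3
Edit distance = 3


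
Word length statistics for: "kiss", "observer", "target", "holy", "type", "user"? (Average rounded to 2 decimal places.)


Lengths: "kiss"=4, "observer"=8, "target"=6, "holy"=4, "type"=4, "user"=4
Sum = 30, Count = 6
Average = 30/6 = 5.00
= avg=5.00, min=4, max=8


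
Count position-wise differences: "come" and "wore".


Comparing character by character (same length = 4):
  Pos 0: 'c' vs 'w' !=
  Pos 1: 'o' vs 'o' =
  Pos 2: 'm' vs 'r' !=
  Pos 3: 'e' vs 'e' =
Hamming distance = 2


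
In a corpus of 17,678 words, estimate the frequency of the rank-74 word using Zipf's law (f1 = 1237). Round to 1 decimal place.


Zipf's law: f(r) = f(1) / r
f(1) = 1237
f(74) = 1237 / 74
= 16.7 occurrences


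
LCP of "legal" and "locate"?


Word 1: "legal"
Word 2: "locate"
Comparing from start:
  Pos 0: 'l' == 'l'
  Pos 1: 'e' != 'o' (stop)
LCP = "l" (length 1)


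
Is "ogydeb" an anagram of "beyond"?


Word 1: "beyond" → sorted: bdenoy
Word 2: "ogydeb" → sorted: bdegoy
Same letters? bdenoy != bdegoy
Anagram = No


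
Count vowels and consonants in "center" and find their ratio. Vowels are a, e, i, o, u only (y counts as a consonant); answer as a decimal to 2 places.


Word: "center"
Vowels (a,e,i,o,u): 2
Consonants: 4
Ratio = 2/4
= 0.50


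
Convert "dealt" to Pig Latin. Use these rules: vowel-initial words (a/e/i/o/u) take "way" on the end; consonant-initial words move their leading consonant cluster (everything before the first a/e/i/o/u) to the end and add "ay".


Word: "dealt"
Starts with consonant(s) → move to end, add 'ay'
Consonant cluster: "d"
Pig Latin = "ealtday"


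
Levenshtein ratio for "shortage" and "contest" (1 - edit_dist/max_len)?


Word 1: "shortage" (length 8)
Word 2: "contest" (length 7)
One optimal edit sequence:
  1. delete 's'  (+1)
  2. substitute 'h' -> 'c'  (+1)
  3. keep 'o'
  4. substitute 'r' -> 'n'  (+1)
  5. keep 't'
  6. substitute 'a' -> 'e'  (+1)
  7. substitute 'g' -> 's'  (+1)
  8. substitute 'e' -> 't'  (+1)
Edit distance = 6
Max length = max(8, 7) = 8
Similarity = 1 - 6/8
= 0.2500


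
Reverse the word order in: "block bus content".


Original: "block bus content"
Words (1..n): block | bus | content
Reversed (n..1): content | bus | block
Result = "content bus block"


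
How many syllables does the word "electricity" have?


Word: "electricity"
Syllable breakdown: e-lec-tric-i-ty
Counting: 5 parts
= 5 syllables


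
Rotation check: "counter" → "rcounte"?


Word: "counter", Candidate: "rcounte"
Method: check if candidate is substring of word+word
"countercounter" contains "rcounte"? Yes
Is rotation = Yes


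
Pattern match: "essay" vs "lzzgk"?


Pattern of "essay": [0, 1, 1, 2, 3]
Pattern of "lzzgk": [0, 1, 1, 2, 3]
Patterns match
Same pattern = Yes


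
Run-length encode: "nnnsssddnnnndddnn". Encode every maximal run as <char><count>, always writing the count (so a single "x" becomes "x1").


String: "nnnsssddnnnndddnn"
Scanning for consecutive runs:
  'n' x 3
  's' x 3
  'd' x 2
  'n' x 4
  'd' x 3
  'n' x 2
RLE = "n3s3d2n4d3n2"


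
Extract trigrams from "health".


Word: "health" (length 6)
Number of trigrams = 6 - 3 + 1 = 4
  Position 0: "hea"
  Position 1: "eal"
  Position 2: "alt"
  Position 3: "lth"
Trigrams = "hea", "eal", "alt", "lth"


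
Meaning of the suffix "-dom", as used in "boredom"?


Suffix: -dom
Example: boredom = bore + -dom
Meaning = state / realm


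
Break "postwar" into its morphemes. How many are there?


Word: "postwar"
Morphemes: post- | war
Each morpheme carries meaning
= 2 morphemes


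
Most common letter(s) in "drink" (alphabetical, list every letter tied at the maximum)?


Word: "drink"
Letter counts:
  'd': 1
  'i': 1
  'k': 1
  'n': 1
  'r': 1
Maximum count = 1
Most frequent = 'd', 'i', 'k', 'n', 'r' (1 time each)


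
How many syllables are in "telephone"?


Word: "telephone"
Syllable breakdown: tel-e-phone
Counting: 3 parts
= 3 syllables


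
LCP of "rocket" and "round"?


Word 1: "rocket"
Word 2: "round"
Comparing from start:
  Pos 0: 'r' == 'r'
  Pos 1: 'o' == 'o'
  Pos 2: 'c' != 'u' (stop)
LCP = "ro" (length 2)


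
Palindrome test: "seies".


Word: "seies"
Reversed: "seies"
Forward == Backward? seies == seies
Palindrome = Yes


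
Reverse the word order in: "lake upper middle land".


Original: "lake upper middle land"
Words (1..n): lake | upper | middle | land
Reversed (n..1): land | middle | upper | lake
Result = "land middle upper lake"


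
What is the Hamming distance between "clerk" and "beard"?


Comparing character by character (same length = 5):
  Pos 0: 'c' vs 'b' !=
  Pos 1: 'l' vs 'e' !=
  Pos 2: 'e' vs 'a' !=
  Pos 3: 'r' vs 'r' =
  Pos 4: 'k' vs 'd' !=
Hamming distance = 4


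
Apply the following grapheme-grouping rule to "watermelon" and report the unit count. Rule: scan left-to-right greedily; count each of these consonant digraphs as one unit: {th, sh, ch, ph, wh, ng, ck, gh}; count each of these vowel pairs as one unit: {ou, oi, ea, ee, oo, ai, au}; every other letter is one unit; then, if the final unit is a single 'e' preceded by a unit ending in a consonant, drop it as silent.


Word: "watermelon" (10 letters)
Left-to-right scan:
  [1] 'w' (letter)
  [2] 'a' (letter)
  [3] 't' (letter)
  [4] 'e' (letter)
  [5] 'r' (letter)
  [6] 'm' (letter)
  [7] 'e' (letter)
  [8] 'l' (letter)
  [9] 'o' (letter)
  [10] 'n' (letter)
Units from scan: 10
Sound units = 10 units


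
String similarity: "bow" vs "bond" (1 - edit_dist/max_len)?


Word 1: "bow" (length 3)
Word 2: "bond" (length 4)
One optimal edit sequence:
  1. keep 'b'
  2. keep 'o'
  3. insert 'n'  (+1)
  4. substitute 'w' -> 'd'  (+1)
Edit distance = 2
Max length = max(3, 4) = 4
Similarity = 1 - 2/4
= 0.5000


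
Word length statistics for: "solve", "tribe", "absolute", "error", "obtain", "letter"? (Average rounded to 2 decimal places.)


Lengths: "solve"=5, "tribe"=5, "absolute"=8, "error"=5, "obtain"=6, "letter"=6
Sum = 35, Count = 6
Average = 35/6 = 5.83
= avg=5.83, min=5, max=8


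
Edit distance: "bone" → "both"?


Word 1: "bone" (length 4)
Word 2: "both" (length 4)
One optimal edit sequence (insert/delete/substitute each cost 1):
  1. keep 'b'
  2. keep 'o'
  3. substitute 'n' -> 't'  (+1)
  4. substitute 'e' -> 'h'  (+1)
Total edit operations: 2
Edit distance = 2


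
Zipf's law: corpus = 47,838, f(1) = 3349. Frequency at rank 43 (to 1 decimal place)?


Zipf's law: f(r) = f(1) / r
f(1) = 3349
f(43) = 3349 / 43
= 77.9 occurrences


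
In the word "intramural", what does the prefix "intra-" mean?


Prefix: intra-
As in: intramural -> intra- + mural
Meaning = within


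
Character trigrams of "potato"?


Word: "potato" (length 6)
Number of trigrams = 6 - 3 + 1 = 4
  Position 0: "pot"
  Position 1: "ota"
  Position 2: "tat"
  Position 3: "ato"
Trigrams = "pot", "ota", "tat", "ato"


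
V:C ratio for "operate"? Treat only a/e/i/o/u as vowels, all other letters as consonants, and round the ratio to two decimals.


Word: "operate"
Vowels (a,e,i,o,u): 4
Consonants: 3
Ratio = 4/3
= 1.33


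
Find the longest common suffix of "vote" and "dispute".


Word 1: "vote"
Word 2: "dispute"
Comparing from end:
  Pos -1: 'e' == 'e'
  Pos -2: 't' == 't'
  Pos -3: 'o' != 'u' (stop)
LCS = "te" (length 2)
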